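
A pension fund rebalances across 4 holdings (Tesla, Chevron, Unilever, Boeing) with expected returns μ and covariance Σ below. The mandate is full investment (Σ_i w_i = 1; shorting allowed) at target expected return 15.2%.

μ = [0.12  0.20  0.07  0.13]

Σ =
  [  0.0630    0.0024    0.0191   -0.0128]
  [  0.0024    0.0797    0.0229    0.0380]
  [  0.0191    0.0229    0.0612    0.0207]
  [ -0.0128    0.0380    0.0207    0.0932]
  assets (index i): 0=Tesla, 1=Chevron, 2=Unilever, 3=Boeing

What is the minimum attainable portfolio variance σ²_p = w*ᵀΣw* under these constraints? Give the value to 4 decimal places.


u=Σ⁻¹μ = [2.2285  2.1814  -0.6946  0.9658]
v=Σ⁻¹𝟙 = [15.6200  5.9839  6.1591  9.0671]
a=μᵀu=0.780626  b=𝟙ᵀu=4.681042  c=𝟙ᵀv=36.830103  D=ac−b²=6.838386
λ₁=(c·0.152−b)/D = (36.830103·0.152−4.681042)/6.838386 = 0.134116
λ₂=(a−b·0.152)/D = (0.780626−4.681042·0.152)/6.838386 = 0.010106
w* = 0.134116·u + 0.010106·v:
  w_0 = 0.134116·2.2285 + 0.010106·15.6200 = 0.4567  (Tesla)
  w_1 = 0.134116·2.1814 + 0.010106·5.9839 = 0.3530  (Chevron)
  w_2 = 0.134116·-0.6946 + 0.010106·6.1591 = -0.0309  (Unilever)
  w_3 = 0.134116·0.9658 + 0.010106·9.0671 = 0.2212  (Boeing)
Σw_i=1.0000  μᵀw=0.1520
σ²=wᵀΣw=λ₁·μ_p+λ₂ = 0.134116·0.152 + 0.010106 = 0.030491 ≈ 0.0305

0.0305


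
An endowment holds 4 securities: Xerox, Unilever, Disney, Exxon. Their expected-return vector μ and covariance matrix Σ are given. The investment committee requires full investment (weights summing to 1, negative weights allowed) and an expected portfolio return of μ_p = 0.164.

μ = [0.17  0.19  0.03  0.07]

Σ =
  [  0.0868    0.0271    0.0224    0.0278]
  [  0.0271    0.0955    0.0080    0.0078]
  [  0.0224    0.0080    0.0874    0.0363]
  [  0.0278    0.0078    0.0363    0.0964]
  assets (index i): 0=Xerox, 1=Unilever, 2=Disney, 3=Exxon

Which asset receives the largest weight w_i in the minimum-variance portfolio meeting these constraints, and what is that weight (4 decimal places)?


Unilever (0.4563)

p=Σ⁻¹μ = [1.4478  1.5795  -0.2934  0.2913]
q=Σ⁻¹𝟙 = [5.4839  7.8765  7.0274  5.5085]
a=μᵀp=0.557816  b=𝟙ᵀp=3.025199  c=𝟙ᵀq=25.896180  D=ac−b²=5.293475
λ₁=(c·0.164−b)/D = (25.896180·0.164−3.025199)/5.293475 = 0.230808
λ₂=(a−b·0.164)/D = (0.557816−3.025199·0.164)/5.293475 = 0.011653
w* = 0.230808·p + 0.011653·q:
  w_0 = 0.230808·1.4478 + 0.011653·5.4839 = 0.3981  (Xerox)
  w_1 = 0.230808·1.5795 + 0.011653·7.8765 = 0.4563  (Unilever)
  w_2 = 0.230808·-0.2934 + 0.011653·7.0274 = 0.0142  (Disney)
  w_3 = 0.230808·0.2913 + 0.011653·5.5085 = 0.1314  (Exxon)
Σw_i=1.0000  μᵀw=0.1640
σ²=wᵀΣw=λ₁·μ_p+λ₂ = 0.230808·0.164 + 0.011653 = 0.049505 ≈ 0.0495


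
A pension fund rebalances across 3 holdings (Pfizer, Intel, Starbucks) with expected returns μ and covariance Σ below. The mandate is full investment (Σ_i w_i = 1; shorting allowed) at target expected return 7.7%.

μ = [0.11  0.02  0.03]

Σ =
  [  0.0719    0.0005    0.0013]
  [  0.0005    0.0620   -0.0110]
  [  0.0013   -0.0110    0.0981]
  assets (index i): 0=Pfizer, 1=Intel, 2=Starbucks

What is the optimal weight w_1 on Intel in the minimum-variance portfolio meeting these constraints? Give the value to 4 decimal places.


0.2138

g=Σ⁻¹μ = [1.5214  0.3683  0.3269]
h=Σ⁻¹𝟙 = [13.5641  18.1575  12.0499]
a=μᵀg=0.184532  b=𝟙ᵀg=2.216696  c=𝟙ᵀh=43.771549  D=ac−b²=3.163513
λ₁=(c·0.077−b)/D = (43.771549·0.077−2.216696)/3.163513 = 0.364694
λ₂=(a−b·0.077)/D = (0.184532−2.216696·0.077)/3.163513 = 0.004377
w* = 0.364694·g + 0.004377·h:
  w_0 = 0.364694·1.5214 + 0.004377·13.5641 = 0.6142  (Pfizer)
  w_1 = 0.364694·0.3683 + 0.004377·18.1575 = 0.2138  (Intel)
  w_2 = 0.364694·0.3269 + 0.004377·12.0499 = 0.1720  (Starbucks)
Σw_i=1.0000  μᵀw=0.0770
σ²=wᵀΣw=λ₁·μ_p+λ₂ = 0.364694·0.077 + 0.004377 = 0.032458 ≈ 0.0325


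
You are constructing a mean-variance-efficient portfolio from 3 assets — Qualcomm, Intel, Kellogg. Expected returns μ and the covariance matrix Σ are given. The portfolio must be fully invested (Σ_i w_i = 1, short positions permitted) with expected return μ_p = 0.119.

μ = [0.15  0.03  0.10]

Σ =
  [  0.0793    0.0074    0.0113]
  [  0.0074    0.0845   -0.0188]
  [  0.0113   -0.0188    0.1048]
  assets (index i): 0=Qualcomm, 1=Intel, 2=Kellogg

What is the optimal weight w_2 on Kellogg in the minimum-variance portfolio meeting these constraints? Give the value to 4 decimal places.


g=Σ⁻¹μ = [1.7360  0.3892  0.8368]
h=Σ⁻¹𝟙 = [9.8086  13.3977  10.8878]
a=μᵀg=0.355757  b=𝟙ᵀg=2.962005  c=𝟙ᵀh=34.094126  D=ac−b²=3.355748
λ₁=(c·0.119−b)/D = (34.094126·0.119−2.962005)/3.355748 = 0.326364
λ₂=(a−b·0.119)/D = (0.355757−2.962005·0.119)/3.355748 = 0.000977
w* = 0.326364·g + 0.000977·h:
  w_0 = 0.326364·1.7360 + 0.000977·9.8086 = 0.5761  (Qualcomm)
  w_1 = 0.326364·0.3892 + 0.000977·13.3977 = 0.1401  (Intel)
  w_2 = 0.326364·0.8368 + 0.000977·10.8878 = 0.2837  (Kellogg)
Σw_i=1.0000  μᵀw=0.1190
σ²=wᵀΣw=λ₁·μ_p+λ₂ = 0.326364·0.119 + 0.000977 = 0.039814 ≈ 0.0398

0.2837


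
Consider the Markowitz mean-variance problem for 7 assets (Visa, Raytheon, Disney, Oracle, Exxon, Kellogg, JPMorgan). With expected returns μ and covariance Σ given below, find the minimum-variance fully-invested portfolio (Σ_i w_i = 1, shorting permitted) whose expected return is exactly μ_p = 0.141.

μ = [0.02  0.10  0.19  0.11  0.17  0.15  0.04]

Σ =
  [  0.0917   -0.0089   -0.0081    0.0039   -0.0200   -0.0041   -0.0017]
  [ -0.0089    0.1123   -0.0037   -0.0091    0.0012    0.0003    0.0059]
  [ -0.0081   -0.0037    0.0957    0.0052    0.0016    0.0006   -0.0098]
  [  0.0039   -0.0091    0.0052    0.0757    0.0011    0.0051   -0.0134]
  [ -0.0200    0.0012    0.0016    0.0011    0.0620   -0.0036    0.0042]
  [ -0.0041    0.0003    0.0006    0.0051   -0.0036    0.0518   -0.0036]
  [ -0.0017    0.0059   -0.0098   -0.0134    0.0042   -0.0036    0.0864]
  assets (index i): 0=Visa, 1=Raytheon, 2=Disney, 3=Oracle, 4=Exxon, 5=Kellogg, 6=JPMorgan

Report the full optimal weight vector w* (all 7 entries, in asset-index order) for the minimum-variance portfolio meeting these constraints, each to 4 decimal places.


0.0768  0.0793  0.1817  0.0897  0.2713  0.2634  0.0379

u=Σ⁻¹μ = [1.3038  1.0789  2.0801  1.2614  3.1913  3.1233  0.8215]
v=Σ⁻¹𝟙 = [18.4519  10.8236  12.6931  13.4925  21.5790  21.7409  14.5872]
a=μᵀu=1.711812  b=𝟙ᵀu=12.860312  c=𝟙ᵀv=113.368183  D=ac−b²=28.677385
λ₁=(c·0.141−b)/D = (113.368183·0.141−12.860312)/28.677385 = 0.108957
λ₂=(a−b·0.141)/D = (1.711812−12.860312·0.141)/28.677385 = -0.003539
w* = 0.108957·u + -0.003539·v:
  w_0 = 0.108957·1.3038 + -0.003539·18.4519 = 0.0768  (Visa)
  w_1 = 0.108957·1.0789 + -0.003539·10.8236 = 0.0793  (Raytheon)
  w_2 = 0.108957·2.0801 + -0.003539·12.6931 = 0.1817  (Disney)
  w_3 = 0.108957·1.2614 + -0.003539·13.4925 = 0.0897  (Oracle)
  w_4 = 0.108957·3.1913 + -0.003539·21.5790 = 0.2713  (Exxon)
  w_5 = 0.108957·3.1233 + -0.003539·21.7409 = 0.2634  (Kellogg)
  w_6 = 0.108957·0.8215 + -0.003539·14.5872 = 0.0379  (JPMorgan)
Σw_i=1.0000  μᵀw=0.1410
σ²=wᵀΣw=λ₁·μ_p+λ₂ = 0.108957·0.141 + -0.003539 = 0.011824 ≈ 0.0118


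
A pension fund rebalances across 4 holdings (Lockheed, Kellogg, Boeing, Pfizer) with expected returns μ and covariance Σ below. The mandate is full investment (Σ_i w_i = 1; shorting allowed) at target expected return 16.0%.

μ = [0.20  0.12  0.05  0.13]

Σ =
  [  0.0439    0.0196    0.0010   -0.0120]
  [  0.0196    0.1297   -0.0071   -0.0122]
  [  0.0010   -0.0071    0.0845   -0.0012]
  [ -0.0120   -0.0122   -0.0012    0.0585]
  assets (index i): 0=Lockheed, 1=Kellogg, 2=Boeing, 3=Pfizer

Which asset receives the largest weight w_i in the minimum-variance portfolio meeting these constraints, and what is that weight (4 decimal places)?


p=Σ⁻¹μ = [5.2583  0.4857  0.6188  3.4148]
q=Σ⁻¹𝟙 = [26.0853  6.7157  12.4321  24.1004]
a=μᵀp=1.584811  b=𝟙ᵀp=9.777604  c=𝟙ᵀq=69.333530  D=ac−b²=14.278986
λ₁=(c·0.160−b)/D = (69.333530·0.160−9.777604)/14.278986 = 0.092147
λ₂=(a−b·0.160)/D = (1.584811−9.777604·0.160)/14.278986 = 0.001428
w* = 0.092147·p + 0.001428·q:
  w_0 = 0.092147·5.2583 + 0.001428·26.0853 = 0.5218  (Lockheed)
  w_1 = 0.092147·0.4857 + 0.001428·6.7157 = 0.0543  (Kellogg)
  w_2 = 0.092147·0.6188 + 0.001428·12.4321 = 0.0748  (Boeing)
  w_3 = 0.092147·3.4148 + 0.001428·24.1004 = 0.3491  (Pfizer)
Σw_i=1.0000  μᵀw=0.1600
σ²=wᵀΣw=λ₁·μ_p+λ₂ = 0.092147·0.160 + 0.001428 = 0.016172 ≈ 0.0162

Lockheed (0.5218)


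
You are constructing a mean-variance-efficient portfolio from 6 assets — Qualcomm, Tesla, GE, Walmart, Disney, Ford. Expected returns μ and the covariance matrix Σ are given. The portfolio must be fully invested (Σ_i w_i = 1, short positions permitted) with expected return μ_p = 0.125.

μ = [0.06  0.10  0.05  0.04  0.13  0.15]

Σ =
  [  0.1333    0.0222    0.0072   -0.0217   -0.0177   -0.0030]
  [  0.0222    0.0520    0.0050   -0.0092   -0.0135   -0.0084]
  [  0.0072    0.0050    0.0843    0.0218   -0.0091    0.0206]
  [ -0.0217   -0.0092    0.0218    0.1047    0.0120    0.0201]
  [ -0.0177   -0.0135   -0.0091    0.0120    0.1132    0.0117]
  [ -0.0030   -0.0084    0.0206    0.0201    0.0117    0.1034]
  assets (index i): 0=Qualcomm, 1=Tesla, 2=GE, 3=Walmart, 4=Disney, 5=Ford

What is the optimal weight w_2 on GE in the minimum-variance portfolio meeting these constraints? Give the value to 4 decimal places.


-0.0166

x=Σ⁻¹μ = [0.2806  2.3952  0.1711  0.1882  1.3236  1.4329]
y=Σ⁻¹𝟙 = [6.6250  21.3317  7.2736  8.6035  11.3432  7.1913]
a=μᵀx=0.659461  b=𝟙ᵀx=5.791801  c=𝟙ᵀy=62.368318  D=ac−b²=7.584500
λ₁=(c·0.125−b)/D = (62.368318·0.125−5.791801)/7.584500 = 0.264255
λ₂=(a−b·0.125)/D = (0.659461−5.791801·0.125)/7.584500 = -0.008506
w* = 0.264255·x + -0.008506·y:
  w_0 = 0.264255·0.2806 + -0.008506·6.6250 = 0.0178  (Qualcomm)
  w_1 = 0.264255·2.3952 + -0.008506·21.3317 = 0.4515  (Tesla)
  w_2 = 0.264255·0.1711 + -0.008506·7.2736 = -0.0166  (GE)
  w_3 = 0.264255·0.1882 + -0.008506·8.6035 = -0.0234  (Walmart)
  w_4 = 0.264255·1.3236 + -0.008506·11.3432 = 0.2533  (Disney)
  w_5 = 0.264255·1.4329 + -0.008506·7.1913 = 0.3175  (Ford)
Σw_i=1.0000  μᵀw=0.1250
σ²=wᵀΣw=λ₁·μ_p+λ₂ = 0.264255·0.125 + -0.008506 = 0.024526 ≈ 0.0245


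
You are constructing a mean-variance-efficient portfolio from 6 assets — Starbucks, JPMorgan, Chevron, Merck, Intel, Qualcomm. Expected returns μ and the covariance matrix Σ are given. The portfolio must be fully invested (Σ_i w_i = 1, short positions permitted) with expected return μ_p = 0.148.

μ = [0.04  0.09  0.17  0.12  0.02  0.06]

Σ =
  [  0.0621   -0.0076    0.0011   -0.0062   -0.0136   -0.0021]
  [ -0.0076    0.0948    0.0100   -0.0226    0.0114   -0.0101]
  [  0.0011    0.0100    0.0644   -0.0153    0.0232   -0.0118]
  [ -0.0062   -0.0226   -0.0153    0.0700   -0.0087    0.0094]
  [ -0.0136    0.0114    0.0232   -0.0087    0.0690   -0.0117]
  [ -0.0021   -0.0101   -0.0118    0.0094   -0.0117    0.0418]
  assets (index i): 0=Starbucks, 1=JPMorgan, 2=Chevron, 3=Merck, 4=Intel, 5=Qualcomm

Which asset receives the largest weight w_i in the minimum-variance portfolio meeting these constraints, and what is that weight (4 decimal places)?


Chevron (0.5129)

u=Σ⁻¹μ = [1.0773  1.5841  3.5124  2.7686  -0.2219  2.1791]
v=Σ⁻¹𝟙 = [25.8517  17.8102  17.2215  23.9040  19.7247  34.5327]
a=μᵀu=1.241306  b=𝟙ᵀu=10.899574  c=𝟙ᵀv=139.044837  D=ac−b²=53.796522
λ₁=(c·0.148−b)/D = (139.044837·0.148−10.899574)/53.796522 = 0.179920
λ₂=(a−b·0.148)/D = (1.241306−10.899574·0.148)/53.796522 = -0.006912
w* = 0.179920·u + -0.006912·v:
  w_0 = 0.179920·1.0773 + -0.006912·25.8517 = 0.0151  (Starbucks)
  w_1 = 0.179920·1.5841 + -0.006912·17.8102 = 0.1619  (JPMorgan)
  w_2 = 0.179920·3.5124 + -0.006912·17.2215 = 0.5129  (Chevron)
  w_3 = 0.179920·2.7686 + -0.006912·23.9040 = 0.3329  (Merck)
  w_4 = 0.179920·-0.2219 + -0.006912·19.7247 = -0.1763  (Intel)
  w_5 = 0.179920·2.1791 + -0.006912·34.5327 = 0.1534  (Qualcomm)
Σw_i=1.0000  μᵀw=0.1480
σ²=wᵀΣw=λ₁·μ_p+λ₂ = 0.179920·0.148 + -0.006912 = 0.019716 ≈ 0.0197


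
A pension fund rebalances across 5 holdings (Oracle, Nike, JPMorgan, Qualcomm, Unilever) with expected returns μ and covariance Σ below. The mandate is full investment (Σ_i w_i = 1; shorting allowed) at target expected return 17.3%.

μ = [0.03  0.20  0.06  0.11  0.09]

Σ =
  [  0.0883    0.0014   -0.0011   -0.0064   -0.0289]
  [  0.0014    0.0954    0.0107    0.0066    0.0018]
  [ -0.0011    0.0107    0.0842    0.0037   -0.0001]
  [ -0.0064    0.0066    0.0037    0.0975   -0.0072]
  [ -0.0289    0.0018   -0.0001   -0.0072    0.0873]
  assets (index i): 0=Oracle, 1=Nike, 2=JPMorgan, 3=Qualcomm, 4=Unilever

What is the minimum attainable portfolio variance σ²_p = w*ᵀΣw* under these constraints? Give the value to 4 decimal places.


0.0537

x=Σ⁻¹μ = [0.8436  1.9314  0.4298  1.1373  1.3646]
y=Σ⁻¹𝟙 = [18.1832  7.8584  10.6157  11.8668  18.3030]
a=μᵀx=0.685300  b=𝟙ᵀx=5.706731  c=𝟙ᵀy=66.827089  D=ac−b²=13.229852
λ₁=(c·0.173−b)/D = (66.827089·0.173−5.706731)/13.229852 = 0.442511
λ₂=(a−b·0.173)/D = (0.685300−5.706731·0.173)/13.229852 = -0.022824
w* = 0.442511·x + -0.022824·y:
  w_0 = 0.442511·0.8436 + -0.022824·18.1832 = -0.0417  (Oracle)
  w_1 = 0.442511·1.9314 + -0.022824·7.8584 = 0.6753  (Nike)
  w_2 = 0.442511·0.4298 + -0.022824·10.6157 = -0.0521  (JPMorgan)
  w_3 = 0.442511·1.1373 + -0.022824·11.8668 = 0.2324  (Qualcomm)
  w_4 = 0.442511·1.3646 + -0.022824·18.3030 = 0.1861  (Unilever)
Σw_i=1.0000  μᵀw=0.1730
σ²=wᵀΣw=λ₁·μ_p+λ₂ = 0.442511·0.173 + -0.022824 = 0.053730 ≈ 0.0537


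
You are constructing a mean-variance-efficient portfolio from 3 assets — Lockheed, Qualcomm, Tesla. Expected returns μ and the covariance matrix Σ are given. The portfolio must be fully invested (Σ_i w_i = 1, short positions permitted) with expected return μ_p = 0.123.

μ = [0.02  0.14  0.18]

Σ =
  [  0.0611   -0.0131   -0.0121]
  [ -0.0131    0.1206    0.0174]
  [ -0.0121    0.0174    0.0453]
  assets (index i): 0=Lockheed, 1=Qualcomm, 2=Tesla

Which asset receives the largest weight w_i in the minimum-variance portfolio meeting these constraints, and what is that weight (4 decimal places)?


Tesla (0.5508)

g=Σ⁻¹μ = [1.2812  0.7171  4.0403]
h=Σ⁻¹𝟙 = [22.9348  7.1082  25.4708]
a=μᵀg=0.853270  b=𝟙ᵀg=6.038594  c=𝟙ᵀh=55.513815  D=ac−b²=10.903668
λ₁=(c·0.123−b)/D = (55.513815·0.123−6.038594)/10.903668 = 0.072417
λ₂=(a−b·0.123)/D = (0.853270−6.038594·0.123)/10.903668 = 0.010136
w* = 0.072417·g + 0.010136·h:
  w_0 = 0.072417·1.2812 + 0.010136·22.9348 = 0.3253  (Lockheed)
  w_1 = 0.072417·0.7171 + 0.010136·7.1082 = 0.1240  (Qualcomm)
  w_2 = 0.072417·4.0403 + 0.010136·25.4708 = 0.5508  (Tesla)
Σw_i=1.0000  μᵀw=0.1230
σ²=wᵀΣw=λ₁·μ_p+λ₂ = 0.072417·0.123 + 0.010136 = 0.019044 ≈ 0.0190


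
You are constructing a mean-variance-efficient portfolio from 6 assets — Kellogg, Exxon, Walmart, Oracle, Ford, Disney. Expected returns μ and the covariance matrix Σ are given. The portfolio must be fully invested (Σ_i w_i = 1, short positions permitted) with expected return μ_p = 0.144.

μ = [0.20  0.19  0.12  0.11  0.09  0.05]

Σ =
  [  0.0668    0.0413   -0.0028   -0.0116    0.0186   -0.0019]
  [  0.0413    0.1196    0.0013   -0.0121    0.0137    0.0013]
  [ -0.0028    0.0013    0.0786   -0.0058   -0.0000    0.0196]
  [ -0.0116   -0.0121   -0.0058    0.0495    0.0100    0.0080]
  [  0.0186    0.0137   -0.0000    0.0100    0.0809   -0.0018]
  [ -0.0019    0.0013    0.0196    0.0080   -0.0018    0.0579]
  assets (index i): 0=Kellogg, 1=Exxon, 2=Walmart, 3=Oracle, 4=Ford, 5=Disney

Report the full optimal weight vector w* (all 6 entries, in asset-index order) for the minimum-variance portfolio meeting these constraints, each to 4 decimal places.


u=Σ⁻¹μ = [3.2133  0.8350  1.9314  3.4772  -0.2017  -0.1903]
v=Σ⁻¹𝟙 = [15.6301  4.5018  12.3587  23.6602  5.3117  10.3954]
a=μᵀu=1.387895  b=𝟙ᵀu=9.064854  c=𝟙ᵀv=71.857911  D=ac−b²=17.559659
λ₁=(c·0.144−b)/D = (71.857911·0.144−9.064854)/17.559659 = 0.073047
λ₂=(a−b·0.144)/D = (1.387895−9.064854·0.144)/17.559659 = 0.004701
w* = 0.073047·u + 0.004701·v:
  w_0 = 0.073047·3.2133 + 0.004701·15.6301 = 0.3082  (Kellogg)
  w_1 = 0.073047·0.8350 + 0.004701·4.5018 = 0.0822  (Exxon)
  w_2 = 0.073047·1.9314 + 0.004701·12.3587 = 0.1992  (Walmart)
  w_3 = 0.073047·3.4772 + 0.004701·23.6602 = 0.3652  (Oracle)
  w_4 = 0.073047·-0.2017 + 0.004701·5.3117 = 0.0102  (Ford)
  w_5 = 0.073047·-0.1903 + 0.004701·10.3954 = 0.0350  (Disney)
Σw_i=1.0000  μᵀw=0.1440
σ²=wᵀΣw=λ₁·μ_p+λ₂ = 0.073047·0.144 + 0.004701 = 0.015220 ≈ 0.0152

0.3082  0.0822  0.1992  0.3652  0.0102  0.0350


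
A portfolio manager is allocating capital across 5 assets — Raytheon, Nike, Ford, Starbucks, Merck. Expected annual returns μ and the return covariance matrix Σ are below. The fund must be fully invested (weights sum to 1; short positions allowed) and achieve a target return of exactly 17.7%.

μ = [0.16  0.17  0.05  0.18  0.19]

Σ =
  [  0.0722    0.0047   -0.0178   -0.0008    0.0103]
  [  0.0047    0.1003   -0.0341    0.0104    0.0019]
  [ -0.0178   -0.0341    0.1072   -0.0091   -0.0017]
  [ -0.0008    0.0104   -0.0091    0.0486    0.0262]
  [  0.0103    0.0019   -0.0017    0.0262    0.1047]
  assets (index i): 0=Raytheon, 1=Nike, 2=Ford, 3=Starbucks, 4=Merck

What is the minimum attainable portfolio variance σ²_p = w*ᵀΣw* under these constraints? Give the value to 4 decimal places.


0.0262

u=Σ⁻¹μ = [2.4570  1.8183  1.7429  3.2782  0.7480]
v=Σ⁻¹𝟙 = [17.2596  13.2113  18.1276  19.8410  2.9428]
a=μᵀu=1.521558  b=𝟙ᵀu=10.044336  c=𝟙ᵀv=71.382245  D=ac−b²=7.723576
λ₁=(c·0.177−b)/D = (71.382245·0.177−10.044336)/7.723576 = 0.335379
λ₂=(a−b·0.177)/D = (1.521558−10.044336·0.177)/7.723576 = -0.033183
w* = 0.335379·u + -0.033183·v:
  w_0 = 0.335379·2.4570 + -0.033183·17.2596 = 0.2513  (Raytheon)
  w_1 = 0.335379·1.8183 + -0.033183·13.2113 = 0.1714  (Nike)
  w_2 = 0.335379·1.7429 + -0.033183·18.1276 = -0.0170  (Ford)
  w_3 = 0.335379·3.2782 + -0.033183·19.8410 = 0.4411  (Starbucks)
  w_4 = 0.335379·0.7480 + -0.033183·2.9428 = 0.1532  (Merck)
Σw_i=1.0000  μᵀw=0.1770
σ²=wᵀΣw=λ₁·μ_p+λ₂ = 0.335379·0.177 + -0.033183 = 0.026179 ≈ 0.0262


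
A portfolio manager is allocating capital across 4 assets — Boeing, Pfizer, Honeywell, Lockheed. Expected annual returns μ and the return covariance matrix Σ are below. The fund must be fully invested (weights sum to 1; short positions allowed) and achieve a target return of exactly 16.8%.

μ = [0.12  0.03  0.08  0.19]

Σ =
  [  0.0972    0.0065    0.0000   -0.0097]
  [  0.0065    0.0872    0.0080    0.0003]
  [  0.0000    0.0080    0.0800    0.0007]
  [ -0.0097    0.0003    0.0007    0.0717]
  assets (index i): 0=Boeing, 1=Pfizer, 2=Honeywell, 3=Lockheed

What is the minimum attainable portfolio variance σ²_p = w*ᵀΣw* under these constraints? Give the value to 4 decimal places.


0.0371

x=Σ⁻¹μ = [1.5095  0.1335  0.9618  2.8442]
y=Σ⁻¹𝟙 = [11.1781  9.5350  11.4126  15.3079]
a=μᵀx=0.802480  b=𝟙ᵀx=5.448929  c=𝟙ᵀy=47.433536  D=ac−b²=8.373617
λ₁=(c·0.168−b)/D = (47.433536·0.168−5.448929)/8.373617 = 0.300934
λ₂=(a−b·0.168)/D = (0.802480−5.448929·0.168)/8.373617 = -0.013488
w* = 0.300934·x + -0.013488·y:
  w_0 = 0.300934·1.5095 + -0.013488·11.1781 = 0.3035  (Boeing)
  w_1 = 0.300934·0.1335 + -0.013488·9.5350 = -0.0884  (Pfizer)
  w_2 = 0.300934·0.9618 + -0.013488·11.4126 = 0.1355  (Honeywell)
  w_3 = 0.300934·2.8442 + -0.013488·15.3079 = 0.6494  (Lockheed)
Σw_i=1.0000  μᵀw=0.1680
σ²=wᵀΣw=λ₁·μ_p+λ₂ = 0.300934·0.168 + -0.013488 = 0.037069 ≈ 0.0371


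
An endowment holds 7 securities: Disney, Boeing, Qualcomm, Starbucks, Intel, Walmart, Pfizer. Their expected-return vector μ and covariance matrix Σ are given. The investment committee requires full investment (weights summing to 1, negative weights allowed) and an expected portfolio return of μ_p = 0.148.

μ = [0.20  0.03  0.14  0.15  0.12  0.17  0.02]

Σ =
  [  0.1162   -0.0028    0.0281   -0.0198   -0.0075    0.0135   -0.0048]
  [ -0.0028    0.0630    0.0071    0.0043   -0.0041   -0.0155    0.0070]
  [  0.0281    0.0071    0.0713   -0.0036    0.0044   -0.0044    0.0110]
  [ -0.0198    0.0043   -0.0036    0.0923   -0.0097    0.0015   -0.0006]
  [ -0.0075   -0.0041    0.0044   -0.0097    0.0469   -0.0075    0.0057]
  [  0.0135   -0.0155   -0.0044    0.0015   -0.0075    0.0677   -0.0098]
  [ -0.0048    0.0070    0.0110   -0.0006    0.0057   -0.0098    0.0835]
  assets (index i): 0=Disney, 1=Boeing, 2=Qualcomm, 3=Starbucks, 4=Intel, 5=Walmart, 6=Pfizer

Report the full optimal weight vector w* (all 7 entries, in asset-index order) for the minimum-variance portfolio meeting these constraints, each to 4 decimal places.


0.1520  0.0544  0.0997  0.1933  0.2918  0.2255  -0.0167

g=Σ⁻¹μ = [1.7783  1.1998  1.1797  2.3463  3.7636  2.8997  0.1860]
h=Σ⁻¹𝟙 = [9.7498  20.7866  6.8003  15.0234  29.4730  22.4996  10.6348]
a=μᵀg=1.857071  b=𝟙ᵀg=13.353515  c=𝟙ᵀh=114.967593  D=ac−b²=35.186632
λ₁=(c·0.148−b)/D = (114.967593·0.148−13.353515)/35.186632 = 0.104065
λ₂=(a−b·0.148)/D = (1.857071−13.353515·0.148)/35.186632 = -0.003389
w* = 0.104065·g + -0.003389·h:
  w_0 = 0.104065·1.7783 + -0.003389·9.7498 = 0.1520  (Disney)
  w_1 = 0.104065·1.1998 + -0.003389·20.7866 = 0.0544  (Boeing)
  w_2 = 0.104065·1.1797 + -0.003389·6.8003 = 0.0997  (Qualcomm)
  w_3 = 0.104065·2.3463 + -0.003389·15.0234 = 0.1933  (Starbucks)
  w_4 = 0.104065·3.7636 + -0.003389·29.4730 = 0.2918  (Intel)
  w_5 = 0.104065·2.8997 + -0.003389·22.4996 = 0.2255  (Walmart)
  w_6 = 0.104065·0.1860 + -0.003389·10.6348 = -0.0167  (Pfizer)
Σw_i=1.0000  μᵀw=0.1480
σ²=wᵀΣw=λ₁·μ_p+λ₂ = 0.104065·0.148 + -0.003389 = 0.012013 ≈ 0.0120


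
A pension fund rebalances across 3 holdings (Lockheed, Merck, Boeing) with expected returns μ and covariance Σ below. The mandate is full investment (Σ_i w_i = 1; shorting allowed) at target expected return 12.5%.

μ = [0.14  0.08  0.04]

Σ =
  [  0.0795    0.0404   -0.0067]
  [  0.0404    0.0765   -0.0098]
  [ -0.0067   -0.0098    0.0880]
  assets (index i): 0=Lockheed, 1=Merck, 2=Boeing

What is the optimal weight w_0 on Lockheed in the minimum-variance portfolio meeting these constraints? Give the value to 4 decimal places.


0.8572

x=Σ⁻¹μ = [1.6966  0.2278  0.6091]
y=Σ⁻¹𝟙 = [8.4579  10.2903  13.1536]
a=μᵀx=0.280108  b=𝟙ᵀx=2.533468  c=𝟙ᵀy=31.901712  D=ac−b²=2.517470
λ₁=(c·0.125−b)/D = (31.901712·0.125−2.533468)/2.517470 = 0.577662
λ₂=(a−b·0.125)/D = (0.280108−2.533468·0.125)/2.517470 = -0.014529
w* = 0.577662·x + -0.014529·y:
  w_0 = 0.577662·1.6966 + -0.014529·8.4579 = 0.8572  (Lockheed)
  w_1 = 0.577662·0.2278 + -0.014529·10.2903 = -0.0179  (Merck)
  w_2 = 0.577662·0.6091 + -0.014529·13.1536 = 0.1607  (Boeing)
Σw_i=1.0000  μᵀw=0.1250
σ²=wᵀΣw=λ₁·μ_p+λ₂ = 0.577662·0.125 + -0.014529 = 0.057679 ≈ 0.0577


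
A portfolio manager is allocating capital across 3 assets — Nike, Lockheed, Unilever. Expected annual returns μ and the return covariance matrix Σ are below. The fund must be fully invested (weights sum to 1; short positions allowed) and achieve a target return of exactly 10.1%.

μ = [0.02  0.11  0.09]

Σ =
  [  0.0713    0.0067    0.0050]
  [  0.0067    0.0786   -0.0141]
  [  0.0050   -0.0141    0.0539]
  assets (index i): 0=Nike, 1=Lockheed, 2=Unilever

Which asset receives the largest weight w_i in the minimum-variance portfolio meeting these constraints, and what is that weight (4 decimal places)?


Unilever (0.5564)

g=Σ⁻¹μ = [-0.0375  1.7867  2.1406]
h=Σ⁻¹𝟙 = [11.0370  15.6613  21.6260]
a=μᵀg=0.388443  b=𝟙ᵀg=3.889819  c=𝟙ᵀh=48.324277  D=ac−b²=3.640525
λ₁=(c·0.101−b)/D = (48.324277·0.101−3.889819)/3.640525 = 0.272195
λ₂=(a−b·0.101)/D = (0.388443−3.889819·0.101)/3.640525 = -0.001217
w* = 0.272195·g + -0.001217·h:
  w_0 = 0.272195·-0.0375 + -0.001217·11.0370 = -0.0236  (Nike)
  w_1 = 0.272195·1.7867 + -0.001217·15.6613 = 0.4673  (Lockheed)
  w_2 = 0.272195·2.1406 + -0.001217·21.6260 = 0.5564  (Unilever)
Σw_i=1.0000  μᵀw=0.1010
σ²=wᵀΣw=λ₁·μ_p+λ₂ = 0.272195·0.101 + -0.001217 = 0.026275 ≈ 0.0263


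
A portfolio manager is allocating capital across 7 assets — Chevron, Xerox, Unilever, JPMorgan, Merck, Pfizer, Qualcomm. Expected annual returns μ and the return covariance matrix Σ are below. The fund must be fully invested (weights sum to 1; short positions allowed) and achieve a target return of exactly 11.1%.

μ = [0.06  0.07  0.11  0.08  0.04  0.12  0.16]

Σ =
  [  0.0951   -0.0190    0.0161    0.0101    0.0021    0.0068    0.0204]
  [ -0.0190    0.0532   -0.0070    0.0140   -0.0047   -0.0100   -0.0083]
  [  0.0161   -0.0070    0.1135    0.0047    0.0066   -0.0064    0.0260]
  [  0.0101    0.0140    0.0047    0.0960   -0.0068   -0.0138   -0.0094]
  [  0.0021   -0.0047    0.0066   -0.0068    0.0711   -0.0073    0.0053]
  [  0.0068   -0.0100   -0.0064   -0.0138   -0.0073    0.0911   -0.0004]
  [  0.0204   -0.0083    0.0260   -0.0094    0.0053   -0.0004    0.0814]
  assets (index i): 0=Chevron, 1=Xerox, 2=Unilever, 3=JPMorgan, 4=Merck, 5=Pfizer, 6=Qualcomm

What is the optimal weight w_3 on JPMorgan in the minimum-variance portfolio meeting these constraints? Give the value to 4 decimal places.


0.1291

g=Σ⁻¹μ = [0.2371  1.9279  0.6153  0.9998  0.7561  1.7751  1.9812]
h=Σ⁻¹𝟙 = [9.9608  26.8450  6.1567  9.7573  16.8036  16.4841  10.6731]
a=μᵀg=0.857097  b=𝟙ᵀg=8.292561  c=𝟙ᵀh=96.680685  D=ac−b²=14.098189
λ₁=(c·0.111−b)/D = (96.680685·0.111−8.292561)/14.098189 = 0.173001
λ₂=(a−b·0.111)/D = (0.857097−8.292561·0.111)/14.098189 = -0.004495
w* = 0.173001·g + -0.004495·h:
  w_0 = 0.173001·0.2371 + -0.004495·9.9608 = -0.0038  (Chevron)
  w_1 = 0.173001·1.9279 + -0.004495·26.8450 = 0.2128  (Xerox)
  w_2 = 0.173001·0.6153 + -0.004495·6.1567 = 0.0788  (Unilever)
  w_3 = 0.173001·0.9998 + -0.004495·9.7573 = 0.1291  (JPMorgan)
  w_4 = 0.173001·0.7561 + -0.004495·16.8036 = 0.0553  (Merck)
  w_5 = 0.173001·1.7751 + -0.004495·16.4841 = 0.2330  (Pfizer)
  w_6 = 0.173001·1.9812 + -0.004495·10.6731 = 0.2948  (Qualcomm)
Σw_i=1.0000  μᵀw=0.1110
σ²=wᵀΣw=λ₁·μ_p+λ₂ = 0.173001·0.111 + -0.004495 = 0.014708 ≈ 0.0147


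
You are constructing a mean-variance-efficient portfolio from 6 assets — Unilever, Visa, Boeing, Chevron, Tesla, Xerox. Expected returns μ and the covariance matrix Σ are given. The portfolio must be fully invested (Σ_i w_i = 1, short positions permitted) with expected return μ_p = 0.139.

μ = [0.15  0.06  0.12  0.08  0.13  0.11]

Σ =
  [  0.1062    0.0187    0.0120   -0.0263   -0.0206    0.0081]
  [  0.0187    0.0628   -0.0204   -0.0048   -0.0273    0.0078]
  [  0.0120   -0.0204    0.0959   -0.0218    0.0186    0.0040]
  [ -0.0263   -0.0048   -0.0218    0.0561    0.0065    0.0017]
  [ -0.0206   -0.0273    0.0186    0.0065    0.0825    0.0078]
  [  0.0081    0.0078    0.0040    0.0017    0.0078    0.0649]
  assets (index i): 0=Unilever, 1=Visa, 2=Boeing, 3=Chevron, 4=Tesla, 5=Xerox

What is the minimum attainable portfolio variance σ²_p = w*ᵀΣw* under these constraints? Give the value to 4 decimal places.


0.0304

p=Σ⁻¹μ = [1.9322  1.9112  1.6452  2.8766  2.0170  0.8049]
q=Σ⁻¹𝟙 = [13.1929  26.8623  17.9527  31.0950  17.1881  6.5466]
a=μᵀp=1.182812  b=𝟙ᵀp=11.187171  c=𝟙ᵀq=112.837576  D=ac−b²=8.312836
λ₁=(c·0.139−b)/D = (112.837576·0.139−11.187171)/8.312836 = 0.541001
λ₂=(a−b·0.139)/D = (1.182812−11.187171·0.139)/8.312836 = -0.044775
w* = 0.541001·p + -0.044775·q:
  w_0 = 0.541001·1.9322 + -0.044775·13.1929 = 0.4546  (Unilever)
  w_1 = 0.541001·1.9112 + -0.044775·26.8623 = -0.1688  (Visa)
  w_2 = 0.541001·1.6452 + -0.044775·17.9527 = 0.0862  (Boeing)
  w_3 = 0.541001·2.8766 + -0.044775·31.0950 = 0.1640  (Chevron)
  w_4 = 0.541001·2.0170 + -0.044775·17.1881 = 0.3216  (Tesla)
  w_5 = 0.541001·0.8049 + -0.044775·6.5466 = 0.1423  (Xerox)
Σw_i=1.0000  μᵀw=0.1390
σ²=wᵀΣw=λ₁·μ_p+λ₂ = 0.541001·0.139 + -0.044775 = 0.030424 ≈ 0.0304


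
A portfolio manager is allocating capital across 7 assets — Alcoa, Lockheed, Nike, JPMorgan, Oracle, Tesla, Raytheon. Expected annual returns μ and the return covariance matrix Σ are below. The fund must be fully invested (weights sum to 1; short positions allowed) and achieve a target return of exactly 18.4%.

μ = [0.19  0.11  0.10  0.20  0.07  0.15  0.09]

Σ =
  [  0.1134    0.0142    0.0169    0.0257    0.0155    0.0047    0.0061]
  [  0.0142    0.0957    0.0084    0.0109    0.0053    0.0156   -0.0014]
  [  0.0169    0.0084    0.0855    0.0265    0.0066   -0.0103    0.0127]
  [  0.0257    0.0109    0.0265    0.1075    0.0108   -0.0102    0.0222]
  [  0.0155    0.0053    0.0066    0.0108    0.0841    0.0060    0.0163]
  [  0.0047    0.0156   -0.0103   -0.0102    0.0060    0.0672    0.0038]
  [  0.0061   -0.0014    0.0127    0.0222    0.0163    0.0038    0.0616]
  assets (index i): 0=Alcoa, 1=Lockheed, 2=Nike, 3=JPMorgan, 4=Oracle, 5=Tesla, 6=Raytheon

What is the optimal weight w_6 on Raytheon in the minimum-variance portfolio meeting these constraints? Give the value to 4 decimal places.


-0.0236

u=Σ⁻¹μ = [1.0467  0.3801  0.6557  1.5186  0.1013  2.3638  0.5109]
v=Σ⁻¹𝟙 = [3.7658  6.1416  8.7227  4.2132  6.6340  14.0069  10.0642]
a=μᵀu=1.017625  b=𝟙ᵀu=6.577186  c=𝟙ᵀv=53.548415  D=ac−b²=11.232845
λ₁=(c·0.184−b)/D = (53.548415·0.184−6.577186)/11.232845 = 0.291620
λ₂=(a−b·0.184)/D = (1.017625−6.577186·0.184)/11.232845 = -0.017144
w* = 0.291620·u + -0.017144·v:
  w_0 = 0.291620·1.0467 + -0.017144·3.7658 = 0.2407  (Alcoa)
  w_1 = 0.291620·0.3801 + -0.017144·6.1416 = 0.0056  (Lockheed)
  w_2 = 0.291620·0.6557 + -0.017144·8.7227 = 0.0417  (Nike)
  w_3 = 0.291620·1.5186 + -0.017144·4.2132 = 0.3706  (JPMorgan)
  w_4 = 0.291620·0.1013 + -0.017144·6.6340 = -0.0842  (Oracle)
  w_5 = 0.291620·2.3638 + -0.017144·14.0069 = 0.4492  (Tesla)
  w_6 = 0.291620·0.5109 + -0.017144·10.0642 = -0.0236  (Raytheon)
Σw_i=1.0000  μᵀw=0.1840
σ²=wᵀΣw=λ₁·μ_p+λ₂ = 0.291620·0.184 + -0.017144 = 0.036514 ≈ 0.0365


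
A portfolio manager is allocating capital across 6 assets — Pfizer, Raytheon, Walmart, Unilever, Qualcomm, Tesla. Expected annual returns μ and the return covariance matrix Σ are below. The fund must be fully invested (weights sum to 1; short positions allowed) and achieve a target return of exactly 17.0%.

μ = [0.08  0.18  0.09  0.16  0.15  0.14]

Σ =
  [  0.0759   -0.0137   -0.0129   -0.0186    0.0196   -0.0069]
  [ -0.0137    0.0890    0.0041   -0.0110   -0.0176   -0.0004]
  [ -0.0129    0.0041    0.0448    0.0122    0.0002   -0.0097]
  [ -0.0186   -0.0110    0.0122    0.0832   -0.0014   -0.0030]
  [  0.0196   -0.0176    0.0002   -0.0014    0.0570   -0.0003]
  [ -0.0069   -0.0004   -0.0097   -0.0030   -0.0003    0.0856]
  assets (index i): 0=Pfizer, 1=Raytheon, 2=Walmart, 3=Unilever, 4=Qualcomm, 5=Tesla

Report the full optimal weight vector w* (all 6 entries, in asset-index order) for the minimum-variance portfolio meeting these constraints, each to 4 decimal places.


x=Σ⁻¹μ = [2.0436  3.1654  2.0446  2.6262  2.9749  2.1492]
y=Σ⁻¹𝟙 = [22.5152  18.7861  26.2213  16.5808  16.0081  17.1935]
a=μᵀx=2.084583  b=𝟙ᵀx=15.003850  c=𝟙ᵀy=117.304877  D=ac−b²=19.416187
λ₁=(c·0.170−b)/D = (117.304877·0.170−15.003850)/19.416187 = 0.254323
λ₂=(a−b·0.170)/D = (2.084583−15.003850·0.170)/19.416187 = -0.024004
w* = 0.254323·x + -0.024004·y:
  w_0 = 0.254323·2.0436 + -0.024004·22.5152 = -0.0207  (Pfizer)
  w_1 = 0.254323·3.1654 + -0.024004·18.7861 = 0.3541  (Raytheon)
  w_2 = 0.254323·2.0446 + -0.024004·26.2213 = -0.1094  (Walmart)
  w_3 = 0.254323·2.6262 + -0.024004·16.5808 = 0.2699  (Unilever)
  w_4 = 0.254323·2.9749 + -0.024004·16.0081 = 0.3723  (Qualcomm)
  w_5 = 0.254323·2.1492 + -0.024004·17.1935 = 0.1339  (Tesla)
Σw_i=1.0000  μᵀw=0.1700
σ²=wᵀΣw=λ₁·μ_p+λ₂ = 0.254323·0.170 + -0.024004 = 0.019231 ≈ 0.0192

-0.0207  0.3541  -0.1094  0.2699  0.3723  0.1339


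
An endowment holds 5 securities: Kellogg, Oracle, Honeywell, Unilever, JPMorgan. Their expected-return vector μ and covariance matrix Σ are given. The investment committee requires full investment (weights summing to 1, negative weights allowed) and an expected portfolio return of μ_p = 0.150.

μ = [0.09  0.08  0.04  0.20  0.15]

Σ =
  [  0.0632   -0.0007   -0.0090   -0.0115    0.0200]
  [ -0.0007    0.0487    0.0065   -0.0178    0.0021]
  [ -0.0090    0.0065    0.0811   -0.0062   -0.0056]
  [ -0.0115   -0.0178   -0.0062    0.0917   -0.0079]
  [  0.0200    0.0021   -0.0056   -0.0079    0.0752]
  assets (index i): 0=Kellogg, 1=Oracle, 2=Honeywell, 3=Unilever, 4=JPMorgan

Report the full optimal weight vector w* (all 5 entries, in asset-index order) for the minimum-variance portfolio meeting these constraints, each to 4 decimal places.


p=Σ⁻¹μ = [1.5322  2.6054  0.8226  3.0983  1.9012]
q=Σ⁻¹𝟙 = [18.4058  25.7395  14.6011  20.1348  10.8865]
a=μᵀp=1.284071  b=𝟙ᵀp=9.959654  c=𝟙ᵀq=89.767643  D=ac−b²=16.073337
λ₁=(c·0.150−b)/D = (89.767643·0.150−9.959654)/16.073337 = 0.218094
λ₂=(a−b·0.150)/D = (1.284071−9.959654·0.150)/16.073337 = -0.013057
w* = 0.218094·p + -0.013057·q:
  w_0 = 0.218094·1.5322 + -0.013057·18.4058 = 0.0938  (Kellogg)
  w_1 = 0.218094·2.6054 + -0.013057·25.7395 = 0.2321  (Oracle)
  w_2 = 0.218094·0.8226 + -0.013057·14.6011 = -0.0113  (Honeywell)
  w_3 = 0.218094·3.0983 + -0.013057·20.1348 = 0.4128  (Unilever)
  w_4 = 0.218094·1.9012 + -0.013057·10.8865 = 0.2725  (JPMorgan)
Σw_i=1.0000  μᵀw=0.1500
σ²=wᵀΣw=λ₁·μ_p+λ₂ = 0.218094·0.150 + -0.013057 = 0.019657 ≈ 0.0197

0.0938  0.2321  -0.0113  0.4128  0.2725


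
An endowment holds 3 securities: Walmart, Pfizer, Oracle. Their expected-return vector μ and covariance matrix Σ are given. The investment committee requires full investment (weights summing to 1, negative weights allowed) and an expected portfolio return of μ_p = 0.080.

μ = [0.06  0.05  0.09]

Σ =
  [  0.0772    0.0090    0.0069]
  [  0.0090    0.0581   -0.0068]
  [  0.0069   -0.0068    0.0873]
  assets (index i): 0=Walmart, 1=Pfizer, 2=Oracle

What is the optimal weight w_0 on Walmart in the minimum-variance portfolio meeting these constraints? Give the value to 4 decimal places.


p=Σ⁻¹μ = [0.5786  0.8944  1.0549]
q=Σ⁻¹𝟙 = [9.8887  17.0848  12.0039]
a=μᵀp=0.174377  b=𝟙ᵀp=2.527920  c=𝟙ᵀq=38.977495  D=ac−b²=0.406396
λ₁=(c·0.080−b)/D = (38.977495·0.080−2.527920)/0.406396 = 1.452474
λ₂=(a−b·0.080)/D = (0.174377−2.527920·0.080)/0.406396 = -0.068546
w* = 1.452474·p + -0.068546·q:
  w_0 = 1.452474·0.5786 + -0.068546·9.8887 = 0.1626  (Walmart)
  w_1 = 1.452474·0.8944 + -0.068546·17.0848 = 0.1280  (Pfizer)
  w_2 = 1.452474·1.0549 + -0.068546·12.0039 = 0.7093  (Oracle)
Σw_i=1.0000  μᵀw=0.0800
σ²=wᵀΣw=λ₁·μ_p+λ₂ = 1.452474·0.080 + -0.068546 = 0.047652 ≈ 0.0477

0.1626


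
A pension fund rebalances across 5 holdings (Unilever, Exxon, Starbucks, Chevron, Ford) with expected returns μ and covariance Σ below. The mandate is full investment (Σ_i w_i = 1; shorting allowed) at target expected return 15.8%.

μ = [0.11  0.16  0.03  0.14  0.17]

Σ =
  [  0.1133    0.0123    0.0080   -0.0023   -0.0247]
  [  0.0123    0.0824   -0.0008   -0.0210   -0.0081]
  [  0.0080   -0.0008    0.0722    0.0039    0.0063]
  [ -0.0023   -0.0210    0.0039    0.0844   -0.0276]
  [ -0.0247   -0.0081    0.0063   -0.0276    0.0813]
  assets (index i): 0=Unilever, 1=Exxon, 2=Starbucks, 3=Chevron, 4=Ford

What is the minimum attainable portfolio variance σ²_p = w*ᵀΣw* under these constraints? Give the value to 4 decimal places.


0.0130

p=Σ⁻¹μ = [1.6610  3.0961  -0.3140  3.8769  4.2446]
q=Σ⁻¹𝟙 = [12.1960  19.2914  9.1224  24.9616  25.6946]
a=μᵀp=1.933010  b=𝟙ᵀp=12.564561  c=𝟙ᵀq=91.266015  D=ac−b²=18.549944
λ₁=(c·0.158−b)/D = (91.266015·0.158−12.564561)/18.549944 = 0.100026
λ₂=(a−b·0.158)/D = (1.933010−12.564561·0.158)/18.549944 = -0.002814
w* = 0.100026·p + -0.002814·q:
  w_0 = 0.100026·1.6610 + -0.002814·12.1960 = 0.1318  (Unilever)
  w_1 = 0.100026·3.0961 + -0.002814·19.2914 = 0.2554  (Exxon)
  w_2 = 0.100026·-0.3140 + -0.002814·9.1224 = -0.0571  (Starbucks)
  w_3 = 0.100026·3.8769 + -0.002814·24.9616 = 0.3176  (Chevron)
  w_4 = 0.100026·4.2446 + -0.002814·25.6946 = 0.3523  (Ford)
Σw_i=1.0000  μᵀw=0.1580
σ²=wᵀΣw=λ₁·μ_p+λ₂ = 0.100026·0.158 + -0.002814 = 0.012991 ≈ 0.0130


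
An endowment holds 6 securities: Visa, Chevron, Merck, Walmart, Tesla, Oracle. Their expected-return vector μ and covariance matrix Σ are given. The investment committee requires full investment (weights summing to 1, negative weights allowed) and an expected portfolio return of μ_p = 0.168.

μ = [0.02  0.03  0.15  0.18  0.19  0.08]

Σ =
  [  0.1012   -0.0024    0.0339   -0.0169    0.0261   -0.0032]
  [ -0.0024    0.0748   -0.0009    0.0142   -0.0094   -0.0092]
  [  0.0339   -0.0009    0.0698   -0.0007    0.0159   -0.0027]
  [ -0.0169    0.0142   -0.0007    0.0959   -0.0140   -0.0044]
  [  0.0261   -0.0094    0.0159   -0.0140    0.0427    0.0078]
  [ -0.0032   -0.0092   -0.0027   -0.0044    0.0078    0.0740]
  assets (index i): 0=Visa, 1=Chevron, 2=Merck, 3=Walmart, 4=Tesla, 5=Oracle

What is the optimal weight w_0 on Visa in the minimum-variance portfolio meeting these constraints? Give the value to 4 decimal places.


x=Σ⁻¹μ = [-1.3079  0.7018  1.6034  2.3842  5.4536  0.7372]
y=Σ⁻¹𝟙 = [4.3005  15.7937  7.8969  12.9106  22.9476  14.3000]
a=μᵀx=1.759719  b=𝟙ᵀx=9.572310  c=𝟙ᵀy=78.149325  D=ac−b²=45.891750
λ₁=(c·0.168−b)/D = (78.149325·0.168−9.572310)/45.891750 = 0.077504
λ₂=(a−b·0.168)/D = (1.759719−9.572310·0.168)/45.891750 = 0.003303
w* = 0.077504·x + 0.003303·y:
  w_0 = 0.077504·-1.3079 + 0.003303·4.3005 = -0.0872  (Visa)
  w_1 = 0.077504·0.7018 + 0.003303·15.7937 = 0.1066  (Chevron)
  w_2 = 0.077504·1.6034 + 0.003303·7.8969 = 0.1503  (Merck)
  w_3 = 0.077504·2.3842 + 0.003303·12.9106 = 0.2274  (Walmart)
  w_4 = 0.077504·5.4536 + 0.003303·22.9476 = 0.4985  (Tesla)
  w_5 = 0.077504·0.7372 + 0.003303·14.3000 = 0.1044  (Oracle)
Σw_i=1.0000  μᵀw=0.1680
σ²=wᵀΣw=λ₁·μ_p+λ₂ = 0.077504·0.168 + 0.003303 = 0.016323 ≈ 0.0163

-0.0872


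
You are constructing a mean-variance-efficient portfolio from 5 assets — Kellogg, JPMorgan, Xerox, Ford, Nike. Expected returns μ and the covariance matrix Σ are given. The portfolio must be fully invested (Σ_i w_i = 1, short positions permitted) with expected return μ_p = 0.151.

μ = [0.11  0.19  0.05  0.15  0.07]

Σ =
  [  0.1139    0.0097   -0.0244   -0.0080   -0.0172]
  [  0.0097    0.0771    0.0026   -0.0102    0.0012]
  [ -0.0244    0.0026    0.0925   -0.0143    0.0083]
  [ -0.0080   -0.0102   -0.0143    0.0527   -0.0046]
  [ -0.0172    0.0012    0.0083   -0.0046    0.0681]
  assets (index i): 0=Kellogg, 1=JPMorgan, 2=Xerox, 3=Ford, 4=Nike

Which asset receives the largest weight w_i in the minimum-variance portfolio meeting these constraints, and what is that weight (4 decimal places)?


Ford (0.4276)

g=Σ⁻¹μ = [1.5380  2.7456  1.3722  4.1126  1.4785]
h=Σ⁻¹𝟙 = [16.3324  14.0788  17.8007  30.6211  18.4601]
a=μᵀg=1.479844  b=𝟙ᵀg=11.246936  c=𝟙ᵀh=97.293050  D=ac−b²=17.484954
λ₁=(c·0.151−b)/D = (97.293050·0.151−11.246936)/17.484954 = 0.196987
λ₂=(a−b·0.151)/D = (1.479844−11.246936·0.151)/17.484954 = -0.012493
w* = 0.196987·g + -0.012493·h:
  w_0 = 0.196987·1.5380 + -0.012493·16.3324 = 0.0989  (Kellogg)
  w_1 = 0.196987·2.7456 + -0.012493·14.0788 = 0.3650  (JPMorgan)
  w_2 = 0.196987·1.3722 + -0.012493·17.8007 = 0.0479  (Xerox)
  w_3 = 0.196987·4.1126 + -0.012493·30.6211 = 0.4276  (Ford)
  w_4 = 0.196987·1.4785 + -0.012493·18.4601 = 0.0606  (Nike)
Σw_i=1.0000  μᵀw=0.1510
σ²=wᵀΣw=λ₁·μ_p+λ₂ = 0.196987·0.151 + -0.012493 = 0.017252 ≈ 0.0173
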